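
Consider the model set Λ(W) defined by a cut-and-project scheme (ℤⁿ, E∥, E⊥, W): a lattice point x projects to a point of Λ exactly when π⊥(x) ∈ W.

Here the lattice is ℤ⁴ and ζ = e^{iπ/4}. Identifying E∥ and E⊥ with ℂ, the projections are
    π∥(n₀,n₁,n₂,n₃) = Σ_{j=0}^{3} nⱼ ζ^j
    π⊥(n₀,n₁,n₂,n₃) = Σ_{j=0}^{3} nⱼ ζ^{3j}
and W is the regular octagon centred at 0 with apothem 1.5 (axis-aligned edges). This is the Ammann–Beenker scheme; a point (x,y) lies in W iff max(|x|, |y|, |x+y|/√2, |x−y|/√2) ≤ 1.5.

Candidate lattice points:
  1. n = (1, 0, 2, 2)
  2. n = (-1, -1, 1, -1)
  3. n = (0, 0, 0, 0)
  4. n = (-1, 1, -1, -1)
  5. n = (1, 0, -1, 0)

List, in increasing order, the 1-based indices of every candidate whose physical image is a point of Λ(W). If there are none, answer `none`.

3, 5

π⊥(n) = n₀ + n₁ζ³ + n₂ζ⁶ + n₃ζ⁹ where ζ = e^{iπ/4}.
candidate 1: n = (1, 0, 2, 2) → π⊥ ≈ (+2.41421, -0.58579); max(|x|,|y|,|x±y|/√2) = 2.41421 > 1.5 ⇒ ∉ W
candidate 2: n = (-1, -1, 1, -1) → π⊥ ≈ (-1.00000, -2.41421); max(|x|,|y|,|x±y|/√2) = 2.41421 > 1.5 ⇒ ∉ W
candidate 3: n = (0, 0, 0, 0) → π⊥ ≈ (+0.00000, +0.00000); max(|x|,|y|,|x±y|/√2) = 0.00000 ≤ 1.5 ⇒ ∈ W
candidate 4: n = (-1, 1, -1, -1) → π⊥ ≈ (-2.41421, +1.00000); max(|x|,|y|,|x±y|/√2) = 2.41421 > 1.5 ⇒ ∉ W
candidate 5: n = (1, 0, -1, 0) → π⊥ ≈ (+1.00000, +1.00000); max(|x|,|y|,|x±y|/√2) = 1.41421 ≤ 1.5 ⇒ ∈ W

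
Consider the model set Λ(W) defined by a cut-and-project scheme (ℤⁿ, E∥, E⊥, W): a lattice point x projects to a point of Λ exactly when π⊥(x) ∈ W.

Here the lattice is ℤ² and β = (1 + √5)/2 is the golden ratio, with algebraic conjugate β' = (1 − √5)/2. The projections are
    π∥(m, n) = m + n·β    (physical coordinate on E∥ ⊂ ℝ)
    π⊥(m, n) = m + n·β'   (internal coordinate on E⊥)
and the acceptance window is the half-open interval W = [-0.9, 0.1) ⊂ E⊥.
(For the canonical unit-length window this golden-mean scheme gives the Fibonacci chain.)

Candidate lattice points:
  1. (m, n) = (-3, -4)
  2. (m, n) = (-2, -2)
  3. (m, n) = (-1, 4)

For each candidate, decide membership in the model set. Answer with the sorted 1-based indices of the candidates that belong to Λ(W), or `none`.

β' = (1−√5)/2 ≈ -0.61803.
[1] lift (-3,-4): star map gives -0.52786; window check -0.9 ≤ -0.52786 < 0.1 is true → IN Λ
[2] lift (-2,-2): star map gives -0.76393; window check -0.9 ≤ -0.76393 < 0.1 is true → IN Λ
[3] lift (-1,4): star map gives -3.47214; window check -0.9 ≤ -3.47214 < 0.1 is false → out

1, 2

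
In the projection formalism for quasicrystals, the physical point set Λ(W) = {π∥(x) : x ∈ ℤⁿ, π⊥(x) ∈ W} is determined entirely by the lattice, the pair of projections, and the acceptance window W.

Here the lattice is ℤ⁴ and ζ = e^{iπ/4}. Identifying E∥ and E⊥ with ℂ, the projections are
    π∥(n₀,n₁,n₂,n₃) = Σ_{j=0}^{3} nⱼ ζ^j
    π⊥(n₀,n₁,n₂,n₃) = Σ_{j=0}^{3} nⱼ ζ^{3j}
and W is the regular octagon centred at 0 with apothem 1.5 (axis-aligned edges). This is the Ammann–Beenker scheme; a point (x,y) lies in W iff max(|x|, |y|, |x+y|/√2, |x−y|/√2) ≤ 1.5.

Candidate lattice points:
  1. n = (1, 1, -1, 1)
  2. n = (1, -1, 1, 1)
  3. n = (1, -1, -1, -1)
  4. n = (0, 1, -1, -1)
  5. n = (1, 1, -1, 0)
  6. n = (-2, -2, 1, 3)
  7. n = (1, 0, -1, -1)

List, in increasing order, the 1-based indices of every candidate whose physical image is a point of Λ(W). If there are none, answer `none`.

3, 7

With ζ = e^{iπ/4} the internal vectors are ζ^0,ζ^3,ζ^6,ζ^9.
#1 (1, 1, -1, 1): internal (1.000000, 2.414214); octagon support 2.414214 vs apothem 1.5 → ∉ W
#2 (1, -1, 1, 1): internal (2.414214, -1.000000); octagon support 2.414214 vs apothem 1.5 → ∉ W
#3 (1, -1, -1, -1): internal (1.000000, -0.414214); octagon support 1.000000 vs apothem 1.5 → ∈ W
#4 (0, 1, -1, -1): internal (-1.414214, 1.000000); octagon support 1.707107 vs apothem 1.5 → ∉ W
#5 (1, 1, -1, 0): internal (0.292893, 1.707107); octagon support 1.707107 vs apothem 1.5 → ∉ W
#6 (-2, -2, 1, 3): internal (1.535534, -0.292893); octagon support 1.535534 vs apothem 1.5 → ∉ W
#7 (1, 0, -1, -1): internal (0.292893, 0.292893); octagon support 0.414214 vs apothem 1.5 → ∈ W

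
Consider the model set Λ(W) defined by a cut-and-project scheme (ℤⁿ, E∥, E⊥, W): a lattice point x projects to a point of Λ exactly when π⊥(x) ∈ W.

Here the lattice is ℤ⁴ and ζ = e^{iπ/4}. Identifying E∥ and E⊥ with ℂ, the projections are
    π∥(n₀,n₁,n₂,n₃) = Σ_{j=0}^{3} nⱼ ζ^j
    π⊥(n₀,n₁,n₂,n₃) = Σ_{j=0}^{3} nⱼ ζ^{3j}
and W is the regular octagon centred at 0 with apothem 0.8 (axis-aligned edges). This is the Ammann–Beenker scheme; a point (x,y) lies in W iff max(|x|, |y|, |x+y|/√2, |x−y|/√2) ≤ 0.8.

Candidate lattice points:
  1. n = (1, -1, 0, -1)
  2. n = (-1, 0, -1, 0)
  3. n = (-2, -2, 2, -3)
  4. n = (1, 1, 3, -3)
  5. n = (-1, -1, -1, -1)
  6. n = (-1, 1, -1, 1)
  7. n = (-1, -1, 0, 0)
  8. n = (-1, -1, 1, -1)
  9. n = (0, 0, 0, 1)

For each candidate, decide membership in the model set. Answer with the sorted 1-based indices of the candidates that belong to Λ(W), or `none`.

With ζ = e^{iπ/4} the internal vectors are ζ^0,ζ^3,ζ^6,ζ^9.
#1 (1, -1, 0, -1): internal (1.000000, -1.414214); octagon support 1.707107 vs apothem 0.8 → ∉ W
#2 (-1, 0, -1, 0): internal (-1.000000, 1.000000); octagon support 1.414214 vs apothem 0.8 → ∉ W
#3 (-2, -2, 2, -3): internal (-2.707107, -5.535534); octagon support 5.828427 vs apothem 0.8 → ∉ W
#4 (1, 1, 3, -3): internal (-1.828427, -4.414214); octagon support 4.414214 vs apothem 0.8 → ∉ W
#5 (-1, -1, -1, -1): internal (-1.000000, -0.414214); octagon support 1.000000 vs apothem 0.8 → ∉ W
#6 (-1, 1, -1, 1): internal (-1.000000, 2.414214); octagon support 2.414214 vs apothem 0.8 → ∉ W
#7 (-1, -1, 0, 0): internal (-0.292893, -0.707107); octagon support 0.707107 vs apothem 0.8 → ∈ W
#8 (-1, -1, 1, -1): internal (-1.000000, -2.414214); octagon support 2.414214 vs apothem 0.8 → ∉ W
#9 (0, 0, 0, 1): internal (0.707107, 0.707107); octagon support 1.000000 vs apothem 0.8 → ∉ W

7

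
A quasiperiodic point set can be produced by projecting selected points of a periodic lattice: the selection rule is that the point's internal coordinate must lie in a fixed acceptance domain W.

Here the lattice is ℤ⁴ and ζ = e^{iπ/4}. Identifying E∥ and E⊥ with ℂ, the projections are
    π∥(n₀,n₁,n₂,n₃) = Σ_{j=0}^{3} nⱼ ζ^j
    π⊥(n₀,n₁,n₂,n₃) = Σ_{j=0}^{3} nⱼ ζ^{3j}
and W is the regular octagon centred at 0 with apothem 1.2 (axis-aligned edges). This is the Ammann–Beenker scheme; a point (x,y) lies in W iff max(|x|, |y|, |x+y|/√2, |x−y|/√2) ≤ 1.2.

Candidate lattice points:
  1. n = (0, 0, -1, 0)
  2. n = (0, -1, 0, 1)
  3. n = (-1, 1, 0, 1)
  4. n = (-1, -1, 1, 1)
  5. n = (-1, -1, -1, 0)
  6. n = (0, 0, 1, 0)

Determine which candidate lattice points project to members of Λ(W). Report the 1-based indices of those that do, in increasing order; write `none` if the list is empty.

With ζ = e^{iπ/4} the internal vectors are ζ^0,ζ^3,ζ^6,ζ^9.
candidate 1: n = (0, 0, -1, 0) → π⊥ ≈ (+0.00000, +1.00000); max(|x|,|y|,|x±y|/√2) = 1.00000 ≤ 1.2 ⇒ ∈ W
candidate 2: n = (0, -1, 0, 1) → π⊥ ≈ (+1.41421, +0.00000); max(|x|,|y|,|x±y|/√2) = 1.41421 > 1.2 ⇒ ∉ W
candidate 3: n = (-1, 1, 0, 1) → π⊥ ≈ (-1.00000, +1.41421); max(|x|,|y|,|x±y|/√2) = 1.70711 > 1.2 ⇒ ∉ W
candidate 4: n = (-1, -1, 1, 1) → π⊥ ≈ (+0.41421, -1.00000); max(|x|,|y|,|x±y|/√2) = 1.00000 ≤ 1.2 ⇒ ∈ W
candidate 5: n = (-1, -1, -1, 0) → π⊥ ≈ (-0.29289, +0.29289); max(|x|,|y|,|x±y|/√2) = 0.41421 ≤ 1.2 ⇒ ∈ W
candidate 6: n = (0, 0, 1, 0) → π⊥ ≈ (+0.00000, -1.00000); max(|x|,|y|,|x±y|/√2) = 1.00000 ≤ 1.2 ⇒ ∈ W

1, 4, 5, 6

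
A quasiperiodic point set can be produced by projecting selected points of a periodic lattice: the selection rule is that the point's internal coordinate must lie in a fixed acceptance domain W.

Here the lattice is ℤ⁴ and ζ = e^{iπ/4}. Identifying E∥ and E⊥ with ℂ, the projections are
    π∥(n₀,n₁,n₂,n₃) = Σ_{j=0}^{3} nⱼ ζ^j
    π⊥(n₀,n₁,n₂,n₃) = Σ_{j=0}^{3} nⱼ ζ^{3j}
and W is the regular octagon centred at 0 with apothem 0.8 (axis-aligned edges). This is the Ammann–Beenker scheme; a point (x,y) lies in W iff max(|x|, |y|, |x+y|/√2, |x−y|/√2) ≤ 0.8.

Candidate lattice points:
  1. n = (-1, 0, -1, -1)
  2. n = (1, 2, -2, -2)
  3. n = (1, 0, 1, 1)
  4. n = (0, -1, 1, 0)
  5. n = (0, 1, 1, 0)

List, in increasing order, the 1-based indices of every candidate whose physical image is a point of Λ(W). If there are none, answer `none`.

π⊥(n) = n₀ + n₁ζ³ + n₂ζ⁶ + n₃ζ⁹ where ζ = e^{iπ/4}.
candidate 1: n = (-1, 0, -1, -1) → π⊥ ≈ (-1.70711, +0.29289); max(|x|,|y|,|x±y|/√2) = 1.70711 > 0.8 ⇒ ∉ W
candidate 2: n = (1, 2, -2, -2) → π⊥ ≈ (-1.82843, +2.00000); max(|x|,|y|,|x±y|/√2) = 2.70711 > 0.8 ⇒ ∉ W
candidate 3: n = (1, 0, 1, 1) → π⊥ ≈ (+1.70711, -0.29289); max(|x|,|y|,|x±y|/√2) = 1.70711 > 0.8 ⇒ ∉ W
candidate 4: n = (0, -1, 1, 0) → π⊥ ≈ (+0.70711, -1.70711); max(|x|,|y|,|x±y|/√2) = 1.70711 > 0.8 ⇒ ∉ W
candidate 5: n = (0, 1, 1, 0) → π⊥ ≈ (-0.70711, -0.29289); max(|x|,|y|,|x±y|/√2) = 0.70711 ≤ 0.8 ⇒ ∈ W

5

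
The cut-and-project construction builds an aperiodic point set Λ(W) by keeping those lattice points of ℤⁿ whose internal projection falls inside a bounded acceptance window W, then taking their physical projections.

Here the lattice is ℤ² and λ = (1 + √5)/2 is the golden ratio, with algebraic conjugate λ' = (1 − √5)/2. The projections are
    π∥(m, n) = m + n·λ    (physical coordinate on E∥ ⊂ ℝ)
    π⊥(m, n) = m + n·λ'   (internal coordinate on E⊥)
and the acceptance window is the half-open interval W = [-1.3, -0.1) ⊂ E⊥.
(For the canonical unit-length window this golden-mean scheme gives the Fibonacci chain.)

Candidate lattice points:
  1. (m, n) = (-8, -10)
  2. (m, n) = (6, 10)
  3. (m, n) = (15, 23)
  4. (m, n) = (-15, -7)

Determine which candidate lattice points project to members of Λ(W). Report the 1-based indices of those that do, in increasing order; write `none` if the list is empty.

Numerically λ ≈ 1.618034 and λ' = −1/λ ≈ -0.618034.
[1] lift (-8,-10): star map gives -1.819660; window check -1.3 ≤ -1.819660 < -0.1 is false → out
[2] lift (6,10): star map gives -0.180340; window check -1.3 ≤ -0.180340 < -0.1 is true → IN Λ
[3] lift (15,23): star map gives 0.785218; window check -1.3 ≤ 0.785218 < -0.1 is false → out
[4] lift (-15,-7): star map gives -10.673762; window check -1.3 ≤ -10.673762 < -0.1 is false → out

2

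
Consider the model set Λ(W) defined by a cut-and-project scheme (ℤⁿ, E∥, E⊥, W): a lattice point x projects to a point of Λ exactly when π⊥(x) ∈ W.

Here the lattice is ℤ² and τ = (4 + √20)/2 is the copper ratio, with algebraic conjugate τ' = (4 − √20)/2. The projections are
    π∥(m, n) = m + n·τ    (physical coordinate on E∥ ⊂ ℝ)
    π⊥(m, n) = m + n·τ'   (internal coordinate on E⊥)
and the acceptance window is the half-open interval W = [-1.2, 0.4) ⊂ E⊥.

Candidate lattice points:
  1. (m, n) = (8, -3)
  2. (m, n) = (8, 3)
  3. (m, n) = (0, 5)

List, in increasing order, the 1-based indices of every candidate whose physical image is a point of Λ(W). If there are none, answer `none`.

3

τ' = (4−√20)/2 ≈ -0.236068.
#1 (8,-3): internal coord 8 + (-3)·τ' = +8.708204; +8.708204 ∉ [-1.2, 0.4) → out
#2 (8,3): internal coord 8 + (3)·τ' = +7.291796; +7.291796 ∉ [-1.2, 0.4) → out
#3 (0,5): internal coord 0 + (5)·τ' = -1.180340; -1.180340 ∈ [-1.2, 0.4) → IN Λ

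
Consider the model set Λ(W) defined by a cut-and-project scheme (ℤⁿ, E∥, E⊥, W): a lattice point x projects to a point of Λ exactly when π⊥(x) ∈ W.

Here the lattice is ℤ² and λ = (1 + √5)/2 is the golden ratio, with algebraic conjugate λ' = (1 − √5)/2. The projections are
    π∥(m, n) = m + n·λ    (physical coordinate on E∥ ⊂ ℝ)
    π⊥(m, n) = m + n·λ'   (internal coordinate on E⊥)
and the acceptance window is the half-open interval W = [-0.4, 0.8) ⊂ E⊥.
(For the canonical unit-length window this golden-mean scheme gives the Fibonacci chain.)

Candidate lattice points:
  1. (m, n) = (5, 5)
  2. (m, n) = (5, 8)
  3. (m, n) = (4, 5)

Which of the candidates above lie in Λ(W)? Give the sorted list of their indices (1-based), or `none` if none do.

Numerically λ ≈ 1.61803 and λ' = −1/λ ≈ -0.61803.
#1 (5,5): internal coord 5 + (5)·λ' = +1.90983; +1.90983 ∉ [-0.4, 0.8) → out
#2 (5,8): internal coord 5 + (8)·λ' = +0.05573; +0.05573 ∈ [-0.4, 0.8) → IN Λ
#3 (4,5): internal coord 4 + (5)·λ' = +0.90983; +0.90983 ∉ [-0.4, 0.8) → out

2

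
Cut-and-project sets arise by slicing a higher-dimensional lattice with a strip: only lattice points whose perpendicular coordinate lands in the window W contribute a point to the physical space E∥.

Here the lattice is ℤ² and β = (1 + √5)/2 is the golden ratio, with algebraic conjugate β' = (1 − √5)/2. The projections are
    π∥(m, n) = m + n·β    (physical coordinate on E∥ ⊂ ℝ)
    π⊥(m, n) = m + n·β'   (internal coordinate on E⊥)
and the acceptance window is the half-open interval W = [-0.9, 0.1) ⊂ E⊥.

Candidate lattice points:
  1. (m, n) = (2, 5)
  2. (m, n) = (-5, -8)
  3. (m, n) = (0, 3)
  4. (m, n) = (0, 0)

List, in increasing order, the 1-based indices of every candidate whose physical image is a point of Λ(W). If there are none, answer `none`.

Compute β' = (1−√5)/2 = -0.618034, so π⊥(m,n) = m -0.618034·n.
#1 (2,5): internal coord 2 + (5)·β' = -1.090170; -1.090170 ∉ [-0.9, 0.1) → out
#2 (-5,-8): internal coord -5 + (-8)·β' = -0.055728; -0.055728 ∈ [-0.9, 0.1) → IN Λ
#3 (0,3): internal coord 0 + (3)·β' = -1.854102; -1.854102 ∉ [-0.9, 0.1) → out
#4 (0,0): internal coord 0 + (0)·β' = +0.000000; +0.000000 ∈ [-0.9, 0.1) → IN Λ

2, 4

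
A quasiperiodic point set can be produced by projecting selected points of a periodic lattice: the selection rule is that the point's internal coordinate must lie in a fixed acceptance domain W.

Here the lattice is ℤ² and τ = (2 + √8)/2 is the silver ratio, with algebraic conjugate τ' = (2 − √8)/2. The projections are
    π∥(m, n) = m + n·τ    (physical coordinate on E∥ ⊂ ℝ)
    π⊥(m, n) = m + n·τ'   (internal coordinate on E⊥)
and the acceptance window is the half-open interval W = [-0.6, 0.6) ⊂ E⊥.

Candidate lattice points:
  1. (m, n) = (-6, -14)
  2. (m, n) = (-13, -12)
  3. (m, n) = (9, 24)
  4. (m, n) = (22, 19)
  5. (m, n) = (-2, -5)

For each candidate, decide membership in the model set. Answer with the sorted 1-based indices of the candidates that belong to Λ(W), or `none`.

Numerically τ ≈ 2.41421 and τ' = −1/τ ≈ -0.41421.
[1] lift (-6,-14): star map gives -0.20101; window check -0.6 ≤ -0.20101 < 0.6 is true → IN Λ
[2] lift (-13,-12): star map gives -8.02944; window check -0.6 ≤ -8.02944 < 0.6 is false → out
[3] lift (9,24): star map gives -0.94113; window check -0.6 ≤ -0.94113 < 0.6 is false → out
[4] lift (22,19): star map gives 14.12994; window check -0.6 ≤ 14.12994 < 0.6 is false → out
[5] lift (-2,-5): star map gives 0.07107; window check -0.6 ≤ 0.07107 < 0.6 is true → IN Λ

1, 5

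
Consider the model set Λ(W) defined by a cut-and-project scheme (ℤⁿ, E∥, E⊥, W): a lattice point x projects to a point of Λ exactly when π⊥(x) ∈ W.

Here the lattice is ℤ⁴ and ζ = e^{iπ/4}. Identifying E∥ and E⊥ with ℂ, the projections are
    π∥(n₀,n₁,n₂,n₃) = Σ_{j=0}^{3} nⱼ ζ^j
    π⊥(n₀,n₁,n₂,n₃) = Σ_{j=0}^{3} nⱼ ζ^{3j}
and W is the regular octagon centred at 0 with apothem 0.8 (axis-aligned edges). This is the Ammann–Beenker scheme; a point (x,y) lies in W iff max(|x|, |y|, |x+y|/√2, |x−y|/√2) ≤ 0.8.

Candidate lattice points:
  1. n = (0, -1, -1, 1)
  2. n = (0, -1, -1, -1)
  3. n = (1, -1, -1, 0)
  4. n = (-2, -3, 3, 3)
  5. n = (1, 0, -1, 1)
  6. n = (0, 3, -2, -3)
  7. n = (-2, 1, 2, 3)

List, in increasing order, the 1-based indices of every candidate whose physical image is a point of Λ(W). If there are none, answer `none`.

Internal map: ζ^{3j} for j=0..3 gives (1,0), (−√2/2,√2/2), (0,−1), (√2/2,√2/2).
candidate 1: n = (0, -1, -1, 1) → π⊥ ≈ (+1.41421, +1.00000); max(|x|,|y|,|x±y|/√2) = 1.70711 > 0.8 ⇒ ∉ W
candidate 2: n = (0, -1, -1, -1) → π⊥ ≈ (+0.00000, -0.41421); max(|x|,|y|,|x±y|/√2) = 0.41421 ≤ 0.8 ⇒ ∈ W
candidate 3: n = (1, -1, -1, 0) → π⊥ ≈ (+1.70711, +0.29289); max(|x|,|y|,|x±y|/√2) = 1.70711 > 0.8 ⇒ ∉ W
candidate 4: n = (-2, -3, 3, 3) → π⊥ ≈ (+2.24264, -3.00000); max(|x|,|y|,|x±y|/√2) = 3.70711 > 0.8 ⇒ ∉ W
candidate 5: n = (1, 0, -1, 1) → π⊥ ≈ (+1.70711, +1.70711); max(|x|,|y|,|x±y|/√2) = 2.41421 > 0.8 ⇒ ∉ W
candidate 6: n = (0, 3, -2, -3) → π⊥ ≈ (-4.24264, +2.00000); max(|x|,|y|,|x±y|/√2) = 4.41421 > 0.8 ⇒ ∉ W
candidate 7: n = (-2, 1, 2, 3) → π⊥ ≈ (-0.58579, +0.82843); max(|x|,|y|,|x±y|/√2) = 1.00000 > 0.8 ⇒ ∉ W

2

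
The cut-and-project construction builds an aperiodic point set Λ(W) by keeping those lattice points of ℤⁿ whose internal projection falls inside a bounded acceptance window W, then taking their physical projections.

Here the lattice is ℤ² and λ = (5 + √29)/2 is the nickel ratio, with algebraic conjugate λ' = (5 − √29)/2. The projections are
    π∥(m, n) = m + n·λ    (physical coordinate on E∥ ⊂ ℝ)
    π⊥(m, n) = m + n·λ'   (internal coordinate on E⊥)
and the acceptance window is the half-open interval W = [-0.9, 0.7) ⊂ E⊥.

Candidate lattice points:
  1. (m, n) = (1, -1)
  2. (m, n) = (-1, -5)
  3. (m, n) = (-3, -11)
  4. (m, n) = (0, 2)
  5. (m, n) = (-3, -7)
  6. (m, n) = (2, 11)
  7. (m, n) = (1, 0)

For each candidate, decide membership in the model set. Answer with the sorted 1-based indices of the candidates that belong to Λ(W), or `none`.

Numerically λ ≈ 5.1926 and λ' = −1/λ ≈ -0.1926.
#1 (1,-1): internal coord 1 + (-1)·λ' = +1.1926; +1.1926 ∉ [-0.9, 0.7) → out
#2 (-1,-5): internal coord -1 + (-5)·λ' = -0.0371; -0.0371 ∈ [-0.9, 0.7) → IN Λ
#3 (-3,-11): internal coord -3 + (-11)·λ' = -0.8816; -0.8816 ∈ [-0.9, 0.7) → IN Λ
#4 (0,2): internal coord 0 + (2)·λ' = -0.3852; -0.3852 ∈ [-0.9, 0.7) → IN Λ
#5 (-3,-7): internal coord -3 + (-7)·λ' = -1.6519; -1.6519 ∉ [-0.9, 0.7) → out
#6 (2,11): internal coord 2 + (11)·λ' = -0.1184; -0.1184 ∈ [-0.9, 0.7) → IN Λ
#7 (1,0): internal coord 1 + (0)·λ' = +1.0000; +1.0000 ∉ [-0.9, 0.7) → out

2, 3, 4, 6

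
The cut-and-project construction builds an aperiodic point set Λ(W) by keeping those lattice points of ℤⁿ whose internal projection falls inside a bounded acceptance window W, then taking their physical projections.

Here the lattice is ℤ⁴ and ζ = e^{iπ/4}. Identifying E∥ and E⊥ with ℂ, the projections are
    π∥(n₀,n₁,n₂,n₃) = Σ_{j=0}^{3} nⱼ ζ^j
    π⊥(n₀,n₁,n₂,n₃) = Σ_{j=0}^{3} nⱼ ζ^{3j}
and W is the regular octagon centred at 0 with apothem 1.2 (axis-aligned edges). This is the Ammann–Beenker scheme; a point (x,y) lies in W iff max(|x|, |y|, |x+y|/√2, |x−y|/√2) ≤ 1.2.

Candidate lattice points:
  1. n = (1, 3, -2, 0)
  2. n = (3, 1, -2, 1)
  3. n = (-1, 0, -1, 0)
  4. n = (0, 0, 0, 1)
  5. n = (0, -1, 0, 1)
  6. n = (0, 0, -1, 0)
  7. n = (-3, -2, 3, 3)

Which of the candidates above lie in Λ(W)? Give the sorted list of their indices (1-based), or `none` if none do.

Internal map: ζ^{3j} for j=0..3 gives (1,0), (−√2/2,√2/2), (0,−1), (√2/2,√2/2).
candidate 1: n = (1, 3, -2, 0) → π⊥ ≈ (-1.1213, +4.1213); max(|x|,|y|,|x±y|/√2) = 4.1213 > 1.2 ⇒ ∉ W
candidate 2: n = (3, 1, -2, 1) → π⊥ ≈ (+3.0000, +3.4142); max(|x|,|y|,|x±y|/√2) = 4.5355 > 1.2 ⇒ ∉ W
candidate 3: n = (-1, 0, -1, 0) → π⊥ ≈ (-1.0000, +1.0000); max(|x|,|y|,|x±y|/√2) = 1.4142 > 1.2 ⇒ ∉ W
candidate 4: n = (0, 0, 0, 1) → π⊥ ≈ (+0.7071, +0.7071); max(|x|,|y|,|x±y|/√2) = 1.0000 ≤ 1.2 ⇒ ∈ W
candidate 5: n = (0, -1, 0, 1) → π⊥ ≈ (+1.4142, +0.0000); max(|x|,|y|,|x±y|/√2) = 1.4142 > 1.2 ⇒ ∉ W
candidate 6: n = (0, 0, -1, 0) → π⊥ ≈ (+0.0000, +1.0000); max(|x|,|y|,|x±y|/√2) = 1.0000 ≤ 1.2 ⇒ ∈ W
candidate 7: n = (-3, -2, 3, 3) → π⊥ ≈ (+0.5355, -2.2929); max(|x|,|y|,|x±y|/√2) = 2.2929 > 1.2 ⇒ ∉ W

4, 6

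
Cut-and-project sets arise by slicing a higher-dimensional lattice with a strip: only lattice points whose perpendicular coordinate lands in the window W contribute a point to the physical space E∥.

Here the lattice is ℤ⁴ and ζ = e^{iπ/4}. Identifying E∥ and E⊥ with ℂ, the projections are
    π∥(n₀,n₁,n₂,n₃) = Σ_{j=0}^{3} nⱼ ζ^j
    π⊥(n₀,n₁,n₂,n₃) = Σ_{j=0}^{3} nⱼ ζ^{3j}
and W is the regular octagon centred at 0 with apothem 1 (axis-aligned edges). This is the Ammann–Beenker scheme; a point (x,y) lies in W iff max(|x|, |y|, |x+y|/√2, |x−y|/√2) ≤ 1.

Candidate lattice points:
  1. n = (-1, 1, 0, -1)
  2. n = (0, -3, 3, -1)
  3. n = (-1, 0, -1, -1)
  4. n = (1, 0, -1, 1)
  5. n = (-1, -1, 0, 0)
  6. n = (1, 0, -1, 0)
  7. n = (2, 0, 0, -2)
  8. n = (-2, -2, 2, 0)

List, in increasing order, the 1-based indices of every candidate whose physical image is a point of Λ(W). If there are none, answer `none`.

5

Internal map: ζ^{3j} for j=0..3 gives (1,0), (−√2/2,√2/2), (0,−1), (√2/2,√2/2).
candidate 1: n = (-1, 1, 0, -1) → π⊥ ≈ (-2.41421, +0.00000); max(|x|,|y|,|x±y|/√2) = 2.41421 > 1 ⇒ ∉ W
candidate 2: n = (0, -3, 3, -1) → π⊥ ≈ (+1.41421, -5.82843); max(|x|,|y|,|x±y|/√2) = 5.82843 > 1 ⇒ ∉ W
candidate 3: n = (-1, 0, -1, -1) → π⊥ ≈ (-1.70711, +0.29289); max(|x|,|y|,|x±y|/√2) = 1.70711 > 1 ⇒ ∉ W
candidate 4: n = (1, 0, -1, 1) → π⊥ ≈ (+1.70711, +1.70711); max(|x|,|y|,|x±y|/√2) = 2.41421 > 1 ⇒ ∉ W
candidate 5: n = (-1, -1, 0, 0) → π⊥ ≈ (-0.29289, -0.70711); max(|x|,|y|,|x±y|/√2) = 0.70711 ≤ 1 ⇒ ∈ W
candidate 6: n = (1, 0, -1, 0) → π⊥ ≈ (+1.00000, +1.00000); max(|x|,|y|,|x±y|/√2) = 1.41421 > 1 ⇒ ∉ W
candidate 7: n = (2, 0, 0, -2) → π⊥ ≈ (+0.58579, -1.41421); max(|x|,|y|,|x±y|/√2) = 1.41421 > 1 ⇒ ∉ W
candidate 8: n = (-2, -2, 2, 0) → π⊥ ≈ (-0.58579, -3.41421); max(|x|,|y|,|x±y|/√2) = 3.41421 > 1 ⇒ ∉ W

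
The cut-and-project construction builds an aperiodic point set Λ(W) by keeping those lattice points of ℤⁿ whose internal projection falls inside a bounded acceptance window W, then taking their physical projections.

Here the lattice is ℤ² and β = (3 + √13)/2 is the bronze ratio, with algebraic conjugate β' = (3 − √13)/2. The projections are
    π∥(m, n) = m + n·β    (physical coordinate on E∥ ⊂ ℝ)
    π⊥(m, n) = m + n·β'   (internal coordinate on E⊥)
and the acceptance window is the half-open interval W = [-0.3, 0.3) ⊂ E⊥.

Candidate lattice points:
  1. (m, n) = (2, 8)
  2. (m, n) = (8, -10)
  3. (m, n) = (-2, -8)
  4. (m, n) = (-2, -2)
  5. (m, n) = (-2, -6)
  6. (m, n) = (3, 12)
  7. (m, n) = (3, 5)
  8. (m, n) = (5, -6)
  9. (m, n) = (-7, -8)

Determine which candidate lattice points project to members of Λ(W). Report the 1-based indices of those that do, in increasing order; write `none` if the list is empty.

β' = (3−√13)/2 ≈ -0.30278.
[1] lift (2,8): star map gives -0.42221; window check -0.3 ≤ -0.42221 < 0.3 is false → out
[2] lift (8,-10): star map gives 11.02776; window check -0.3 ≤ 11.02776 < 0.3 is false → out
[3] lift (-2,-8): star map gives 0.42221; window check -0.3 ≤ 0.42221 < 0.3 is false → out
[4] lift (-2,-2): star map gives -1.39445; window check -0.3 ≤ -1.39445 < 0.3 is false → out
[5] lift (-2,-6): star map gives -0.18335; window check -0.3 ≤ -0.18335 < 0.3 is true → IN Λ
[6] lift (3,12): star map gives -0.63331; window check -0.3 ≤ -0.63331 < 0.3 is false → out
[7] lift (3,5): star map gives 1.48612; window check -0.3 ≤ 1.48612 < 0.3 is false → out
[8] lift (5,-6): star map gives 6.81665; window check -0.3 ≤ 6.81665 < 0.3 is false → out
[9] lift (-7,-8): star map gives -4.57779; window check -0.3 ≤ -4.57779 < 0.3 is false → out

5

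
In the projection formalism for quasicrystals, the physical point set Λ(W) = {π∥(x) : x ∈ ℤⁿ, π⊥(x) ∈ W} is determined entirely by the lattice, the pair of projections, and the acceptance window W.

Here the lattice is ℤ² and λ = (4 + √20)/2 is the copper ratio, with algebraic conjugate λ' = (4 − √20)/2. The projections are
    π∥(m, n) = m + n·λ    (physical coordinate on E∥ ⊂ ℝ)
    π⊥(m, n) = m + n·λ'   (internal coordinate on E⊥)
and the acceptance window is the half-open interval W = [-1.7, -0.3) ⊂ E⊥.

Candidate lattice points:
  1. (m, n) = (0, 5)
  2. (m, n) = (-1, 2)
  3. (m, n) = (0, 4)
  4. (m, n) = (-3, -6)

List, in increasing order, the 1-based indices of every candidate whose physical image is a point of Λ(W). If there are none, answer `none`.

λ' = (4−√20)/2 ≈ -0.23607.
[1] lift (0,5): star map gives -1.18034; window check -1.7 ≤ -1.18034 < -0.3 is true → IN Λ
[2] lift (-1,2): star map gives -1.47214; window check -1.7 ≤ -1.47214 < -0.3 is true → IN Λ
[3] lift (0,4): star map gives -0.94427; window check -1.7 ≤ -0.94427 < -0.3 is true → IN Λ
[4] lift (-3,-6): star map gives -1.58359; window check -1.7 ≤ -1.58359 < -0.3 is true → IN Λ

1, 2, 3, 4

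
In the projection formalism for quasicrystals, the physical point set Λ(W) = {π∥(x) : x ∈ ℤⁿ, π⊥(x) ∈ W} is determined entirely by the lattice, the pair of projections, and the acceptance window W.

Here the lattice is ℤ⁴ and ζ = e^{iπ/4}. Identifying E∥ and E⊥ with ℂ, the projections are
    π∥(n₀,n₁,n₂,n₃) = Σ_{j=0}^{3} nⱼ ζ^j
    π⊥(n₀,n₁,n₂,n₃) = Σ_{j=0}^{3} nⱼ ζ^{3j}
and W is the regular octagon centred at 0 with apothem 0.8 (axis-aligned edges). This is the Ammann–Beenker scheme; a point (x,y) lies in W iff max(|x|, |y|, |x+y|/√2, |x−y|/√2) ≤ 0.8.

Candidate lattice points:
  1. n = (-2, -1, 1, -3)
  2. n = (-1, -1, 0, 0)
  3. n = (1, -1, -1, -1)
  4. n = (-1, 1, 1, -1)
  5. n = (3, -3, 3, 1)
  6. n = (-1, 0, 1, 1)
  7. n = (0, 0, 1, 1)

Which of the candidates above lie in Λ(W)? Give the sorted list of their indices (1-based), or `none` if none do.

π⊥(n) = n₀ + n₁ζ³ + n₂ζ⁶ + n₃ζ⁹ where ζ = e^{iπ/4}.
#1 (-2, -1, 1, -3): internal (-3.414214, -3.828427); octagon support 5.121320 vs apothem 0.8 → ∉ W
#2 (-1, -1, 0, 0): internal (-0.292893, -0.707107); octagon support 0.707107 vs apothem 0.8 → ∈ W
#3 (1, -1, -1, -1): internal (1.000000, -0.414214); octagon support 1.000000 vs apothem 0.8 → ∉ W
#4 (-1, 1, 1, -1): internal (-2.414214, -1.000000); octagon support 2.414214 vs apothem 0.8 → ∉ W
#5 (3, -3, 3, 1): internal (5.828427, -4.414214); octagon support 7.242641 vs apothem 0.8 → ∉ W
#6 (-1, 0, 1, 1): internal (-0.292893, -0.292893); octagon support 0.414214 vs apothem 0.8 → ∈ W
#7 (0, 0, 1, 1): internal (0.707107, -0.292893); octagon support 0.707107 vs apothem 0.8 → ∈ W

2, 6, 7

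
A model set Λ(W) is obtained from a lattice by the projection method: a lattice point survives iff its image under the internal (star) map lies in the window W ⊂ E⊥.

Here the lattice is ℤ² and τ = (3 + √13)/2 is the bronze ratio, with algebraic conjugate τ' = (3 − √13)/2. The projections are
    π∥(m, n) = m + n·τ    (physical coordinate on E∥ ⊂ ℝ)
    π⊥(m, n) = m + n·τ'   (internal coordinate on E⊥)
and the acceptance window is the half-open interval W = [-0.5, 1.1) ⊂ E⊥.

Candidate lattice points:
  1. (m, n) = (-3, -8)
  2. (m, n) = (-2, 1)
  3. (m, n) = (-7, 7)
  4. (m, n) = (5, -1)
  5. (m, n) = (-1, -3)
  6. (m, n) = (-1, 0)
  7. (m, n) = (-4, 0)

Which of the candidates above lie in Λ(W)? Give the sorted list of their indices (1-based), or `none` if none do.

5

τ' = (3−√13)/2 ≈ -0.302776.
#1 (-3,-8): internal coord -3 + (-8)·τ' = -0.577795; -0.577795 ∉ [-0.5, 1.1) → out
#2 (-2,1): internal coord -2 + (1)·τ' = -2.302776; -2.302776 ∉ [-0.5, 1.1) → out
#3 (-7,7): internal coord -7 + (7)·τ' = -9.119429; -9.119429 ∉ [-0.5, 1.1) → out
#4 (5,-1): internal coord 5 + (-1)·τ' = +5.302776; +5.302776 ∉ [-0.5, 1.1) → out
#5 (-1,-3): internal coord -1 + (-3)·τ' = -0.091673; -0.091673 ∈ [-0.5, 1.1) → IN Λ
#6 (-1,0): internal coord -1 + (0)·τ' = -1.000000; -1.000000 ∉ [-0.5, 1.1) → out
#7 (-4,0): internal coord -4 + (0)·τ' = -4.000000; -4.000000 ∉ [-0.5, 1.1) → out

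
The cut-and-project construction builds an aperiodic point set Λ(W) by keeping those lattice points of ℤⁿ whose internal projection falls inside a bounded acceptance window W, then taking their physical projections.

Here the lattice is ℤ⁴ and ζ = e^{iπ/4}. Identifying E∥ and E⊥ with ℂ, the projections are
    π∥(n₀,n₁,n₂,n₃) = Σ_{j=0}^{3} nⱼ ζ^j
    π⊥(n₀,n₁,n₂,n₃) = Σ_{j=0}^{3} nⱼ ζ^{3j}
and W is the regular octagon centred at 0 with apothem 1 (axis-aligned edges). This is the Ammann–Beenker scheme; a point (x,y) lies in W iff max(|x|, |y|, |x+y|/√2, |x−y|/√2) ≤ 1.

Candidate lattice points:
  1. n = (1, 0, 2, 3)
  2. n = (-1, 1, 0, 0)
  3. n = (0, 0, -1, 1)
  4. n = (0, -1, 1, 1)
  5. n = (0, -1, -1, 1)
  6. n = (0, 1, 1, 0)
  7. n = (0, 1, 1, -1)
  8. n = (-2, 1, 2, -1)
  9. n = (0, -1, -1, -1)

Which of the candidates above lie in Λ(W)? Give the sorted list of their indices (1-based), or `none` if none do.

With ζ = e^{iπ/4} the internal vectors are ζ^0,ζ^3,ζ^6,ζ^9.
#1 (1, 0, 2, 3): internal (3.12132, 0.12132); octagon support 3.12132 vs apothem 1 → ∉ W
#2 (-1, 1, 0, 0): internal (-1.70711, 0.70711); octagon support 1.70711 vs apothem 1 → ∉ W
#3 (0, 0, -1, 1): internal (0.70711, 1.70711); octagon support 1.70711 vs apothem 1 → ∉ W
#4 (0, -1, 1, 1): internal (1.41421, -1.00000); octagon support 1.70711 vs apothem 1 → ∉ W
#5 (0, -1, -1, 1): internal (1.41421, 1.00000); octagon support 1.70711 vs apothem 1 → ∉ W
#6 (0, 1, 1, 0): internal (-0.70711, -0.29289); octagon support 0.70711 vs apothem 1 → ∈ W
#7 (0, 1, 1, -1): internal (-1.41421, -1.00000); octagon support 1.70711 vs apothem 1 → ∉ W
#8 (-2, 1, 2, -1): internal (-3.41421, -2.00000); octagon support 3.82843 vs apothem 1 → ∉ W
#9 (0, -1, -1, -1): internal (0.00000, -0.41421); octagon support 0.41421 vs apothem 1 → ∈ W

6, 9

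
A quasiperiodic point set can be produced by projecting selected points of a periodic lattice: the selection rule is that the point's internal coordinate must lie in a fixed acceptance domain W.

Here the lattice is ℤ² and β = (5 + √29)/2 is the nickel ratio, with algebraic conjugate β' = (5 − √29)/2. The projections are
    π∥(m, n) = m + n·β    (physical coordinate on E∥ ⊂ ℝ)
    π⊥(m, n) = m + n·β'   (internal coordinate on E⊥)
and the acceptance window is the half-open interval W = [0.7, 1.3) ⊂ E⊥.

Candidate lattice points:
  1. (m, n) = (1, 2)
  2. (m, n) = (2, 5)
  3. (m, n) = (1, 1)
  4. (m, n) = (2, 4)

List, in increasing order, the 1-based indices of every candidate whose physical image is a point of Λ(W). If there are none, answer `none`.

2, 3, 4

Numerically β ≈ 5.19258 and β' = −1/β ≈ -0.19258.
candidate 1: (m,n)=(1,2) → π∥ = 1+2·β ≈ 11.38516, π⊥ = 1+2·β' ≈ 0.61484 ∉ [0.7, 1.3) ⇒ out
candidate 2: (m,n)=(2,5) → π∥ = 2+5·β ≈ 27.96291, π⊥ = 2+5·β' ≈ 1.03709 ∈ [0.7, 1.3) ⇒ IN Λ
candidate 3: (m,n)=(1,1) → π∥ = 1+1·β ≈ 6.19258, π⊥ = 1+1·β' ≈ 0.80742 ∈ [0.7, 1.3) ⇒ IN Λ
candidate 4: (m,n)=(2,4) → π∥ = 2+4·β ≈ 22.77033, π⊥ = 2+4·β' ≈ 1.22967 ∈ [0.7, 1.3) ⇒ IN Λ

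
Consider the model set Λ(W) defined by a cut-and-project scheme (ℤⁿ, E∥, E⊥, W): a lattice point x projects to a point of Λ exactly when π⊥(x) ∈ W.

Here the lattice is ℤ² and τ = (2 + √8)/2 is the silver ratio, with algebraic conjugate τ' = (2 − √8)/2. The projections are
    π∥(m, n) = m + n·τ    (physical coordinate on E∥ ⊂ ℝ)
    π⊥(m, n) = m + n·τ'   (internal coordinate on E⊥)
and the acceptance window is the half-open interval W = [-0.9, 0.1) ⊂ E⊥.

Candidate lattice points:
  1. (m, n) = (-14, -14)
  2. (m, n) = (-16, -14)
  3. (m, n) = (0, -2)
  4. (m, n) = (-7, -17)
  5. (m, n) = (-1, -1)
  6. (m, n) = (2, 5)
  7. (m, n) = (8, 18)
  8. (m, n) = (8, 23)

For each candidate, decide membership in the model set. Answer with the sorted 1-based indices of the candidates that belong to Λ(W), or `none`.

Compute τ' = (2−√8)/2 = -0.41421, so π⊥(m,n) = m -0.41421·n.
#1 (-14,-14): internal coord -14 + (-14)·τ' = -8.20101; -8.20101 ∉ [-0.9, 0.1) → out
#2 (-16,-14): internal coord -16 + (-14)·τ' = -10.20101; -10.20101 ∉ [-0.9, 0.1) → out
#3 (0,-2): internal coord 0 + (-2)·τ' = +0.82843; +0.82843 ∉ [-0.9, 0.1) → out
#4 (-7,-17): internal coord -7 + (-17)·τ' = +0.04163; +0.04163 ∈ [-0.9, 0.1) → IN Λ
#5 (-1,-1): internal coord -1 + (-1)·τ' = -0.58579; -0.58579 ∈ [-0.9, 0.1) → IN Λ
#6 (2,5): internal coord 2 + (5)·τ' = -0.07107; -0.07107 ∈ [-0.9, 0.1) → IN Λ
#7 (8,18): internal coord 8 + (18)·τ' = +0.54416; +0.54416 ∉ [-0.9, 0.1) → out
#8 (8,23): internal coord 8 + (23)·τ' = -1.52691; -1.52691 ∉ [-0.9, 0.1) → out

4, 5, 6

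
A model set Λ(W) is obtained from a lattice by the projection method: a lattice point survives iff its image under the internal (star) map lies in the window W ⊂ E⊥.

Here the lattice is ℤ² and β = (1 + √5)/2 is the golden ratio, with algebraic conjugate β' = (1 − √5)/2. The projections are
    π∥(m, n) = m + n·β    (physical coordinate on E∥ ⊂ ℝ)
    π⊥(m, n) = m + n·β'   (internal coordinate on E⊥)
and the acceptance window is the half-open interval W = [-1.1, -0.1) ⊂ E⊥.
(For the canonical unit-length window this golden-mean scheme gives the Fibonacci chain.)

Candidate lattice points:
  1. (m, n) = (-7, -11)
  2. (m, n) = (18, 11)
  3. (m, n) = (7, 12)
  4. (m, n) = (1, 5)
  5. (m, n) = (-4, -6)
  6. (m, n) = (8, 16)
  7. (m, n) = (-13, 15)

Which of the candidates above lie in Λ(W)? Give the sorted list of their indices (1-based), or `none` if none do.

β' = (1−√5)/2 ≈ -0.618034.
#1 (-7,-11): internal coord -7 + (-11)·β' = -0.201626; -0.201626 ∈ [-1.1, -0.1) → IN Λ
#2 (18,11): internal coord 18 + (11)·β' = +11.201626; +11.201626 ∉ [-1.1, -0.1) → out
#3 (7,12): internal coord 7 + (12)·β' = -0.416408; -0.416408 ∈ [-1.1, -0.1) → IN Λ
#4 (1,5): internal coord 1 + (5)·β' = -2.090170; -2.090170 ∉ [-1.1, -0.1) → out
#5 (-4,-6): internal coord -4 + (-6)·β' = -0.291796; -0.291796 ∈ [-1.1, -0.1) → IN Λ
#6 (8,16): internal coord 8 + (16)·β' = -1.888544; -1.888544 ∉ [-1.1, -0.1) → out
#7 (-13,15): internal coord -13 + (15)·β' = -22.270510; -22.270510 ∉ [-1.1, -0.1) → out

1, 3, 5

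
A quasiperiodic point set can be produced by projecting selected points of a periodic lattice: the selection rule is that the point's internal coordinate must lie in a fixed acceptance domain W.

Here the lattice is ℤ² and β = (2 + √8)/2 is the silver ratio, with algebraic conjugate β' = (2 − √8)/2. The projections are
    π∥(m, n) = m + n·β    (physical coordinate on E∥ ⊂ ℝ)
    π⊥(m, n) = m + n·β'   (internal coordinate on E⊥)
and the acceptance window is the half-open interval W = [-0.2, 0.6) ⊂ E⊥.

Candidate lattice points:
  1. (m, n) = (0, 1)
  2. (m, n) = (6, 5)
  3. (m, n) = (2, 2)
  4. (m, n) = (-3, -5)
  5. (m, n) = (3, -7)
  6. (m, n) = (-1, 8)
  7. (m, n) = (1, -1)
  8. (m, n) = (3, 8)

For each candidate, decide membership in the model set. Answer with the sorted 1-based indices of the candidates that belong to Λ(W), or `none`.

Numerically β ≈ 2.4142 and β' = −1/β ≈ -0.4142.
#1 (0,1): internal coord 0 + (1)·β' = -0.4142; -0.4142 ∉ [-0.2, 0.6) → out
#2 (6,5): internal coord 6 + (5)·β' = +3.9289; +3.9289 ∉ [-0.2, 0.6) → out
#3 (2,2): internal coord 2 + (2)·β' = +1.1716; +1.1716 ∉ [-0.2, 0.6) → out
#4 (-3,-5): internal coord -3 + (-5)·β' = -0.9289; -0.9289 ∉ [-0.2, 0.6) → out
#5 (3,-7): internal coord 3 + (-7)·β' = +5.8995; +5.8995 ∉ [-0.2, 0.6) → out
#6 (-1,8): internal coord -1 + (8)·β' = -4.3137; -4.3137 ∉ [-0.2, 0.6) → out
#7 (1,-1): internal coord 1 + (-1)·β' = +1.4142; +1.4142 ∉ [-0.2, 0.6) → out
#8 (3,8): internal coord 3 + (8)·β' = -0.3137; -0.3137 ∉ [-0.2, 0.6) → out

none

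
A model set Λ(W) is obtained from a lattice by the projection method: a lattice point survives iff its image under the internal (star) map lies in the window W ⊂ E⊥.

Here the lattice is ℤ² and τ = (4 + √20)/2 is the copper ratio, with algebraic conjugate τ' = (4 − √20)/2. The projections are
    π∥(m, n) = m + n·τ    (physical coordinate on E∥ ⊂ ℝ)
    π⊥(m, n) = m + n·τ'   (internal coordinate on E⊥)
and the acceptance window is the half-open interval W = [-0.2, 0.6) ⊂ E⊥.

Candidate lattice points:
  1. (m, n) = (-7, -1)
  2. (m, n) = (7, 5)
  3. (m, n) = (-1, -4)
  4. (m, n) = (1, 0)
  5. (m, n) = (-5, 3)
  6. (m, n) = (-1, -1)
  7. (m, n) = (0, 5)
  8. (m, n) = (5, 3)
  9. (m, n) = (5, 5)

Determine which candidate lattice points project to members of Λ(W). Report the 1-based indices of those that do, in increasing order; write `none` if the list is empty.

3

τ' = (4−√20)/2 ≈ -0.236068.
candidate 1: (m,n)=(-7,-1) → π∥ = -7-1·τ ≈ -11.236068, π⊥ = -7-1·τ' ≈ -6.763932 ∉ [-0.2, 0.6) ⇒ out
candidate 2: (m,n)=(7,5) → π∥ = 7+5·τ ≈ 28.180340, π⊥ = 7+5·τ' ≈ 5.819660 ∉ [-0.2, 0.6) ⇒ out
candidate 3: (m,n)=(-1,-4) → π∥ = -1-4·τ ≈ -17.944272, π⊥ = -1-4·τ' ≈ -0.055728 ∈ [-0.2, 0.6) ⇒ IN Λ
candidate 4: (m,n)=(1,0) → π∥ = 1+0·τ ≈ 1.000000, π⊥ = 1+0·τ' ≈ 1.000000 ∉ [-0.2, 0.6) ⇒ out
candidate 5: (m,n)=(-5,3) → π∥ = -5+3·τ ≈ 7.708204, π⊥ = -5+3·τ' ≈ -5.708204 ∉ [-0.2, 0.6) ⇒ out
candidate 6: (m,n)=(-1,-1) → π∥ = -1-1·τ ≈ -5.236068, π⊥ = -1-1·τ' ≈ -0.763932 ∉ [-0.2, 0.6) ⇒ out
candidate 7: (m,n)=(0,5) → π∥ = 0+5·τ ≈ 21.180340, π⊥ = 0+5·τ' ≈ -1.180340 ∉ [-0.2, 0.6) ⇒ out
candidate 8: (m,n)=(5,3) → π∥ = 5+3·τ ≈ 17.708204, π⊥ = 5+3·τ' ≈ 4.291796 ∉ [-0.2, 0.6) ⇒ out
candidate 9: (m,n)=(5,5) → π∥ = 5+5·τ ≈ 26.180340, π⊥ = 5+5·τ' ≈ 3.819660 ∉ [-0.2, 0.6) ⇒ out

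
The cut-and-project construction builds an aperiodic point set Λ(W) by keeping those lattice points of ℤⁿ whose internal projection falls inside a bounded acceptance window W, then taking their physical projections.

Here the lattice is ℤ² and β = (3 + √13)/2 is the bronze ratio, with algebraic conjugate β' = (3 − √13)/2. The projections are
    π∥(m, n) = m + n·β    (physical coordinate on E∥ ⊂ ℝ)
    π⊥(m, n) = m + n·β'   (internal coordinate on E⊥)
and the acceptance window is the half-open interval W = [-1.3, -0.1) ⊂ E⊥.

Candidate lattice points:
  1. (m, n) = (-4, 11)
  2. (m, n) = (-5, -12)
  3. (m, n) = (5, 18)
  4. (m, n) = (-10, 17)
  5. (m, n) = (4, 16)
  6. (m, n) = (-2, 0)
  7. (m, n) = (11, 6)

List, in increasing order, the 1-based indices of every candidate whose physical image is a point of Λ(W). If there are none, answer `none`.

Compute β' = (3−√13)/2 = -0.302776, so π⊥(m,n) = m -0.302776·n.
#1 (-4,11): internal coord -4 + (11)·β' = -7.330532; -7.330532 ∉ [-1.3, -0.1) → out
#2 (-5,-12): internal coord -5 + (-12)·β' = -1.366692; -1.366692 ∉ [-1.3, -0.1) → out
#3 (5,18): internal coord 5 + (18)·β' = -0.449961; -0.449961 ∈ [-1.3, -0.1) → IN Λ
#4 (-10,17): internal coord -10 + (17)·β' = -15.147186; -15.147186 ∉ [-1.3, -0.1) → out
#5 (4,16): internal coord 4 + (16)·β' = -0.844410; -0.844410 ∈ [-1.3, -0.1) → IN Λ
#6 (-2,0): internal coord -2 + (0)·β' = -2.000000; -2.000000 ∉ [-1.3, -0.1) → out
#7 (11,6): internal coord 11 + (6)·β' = +9.183346; +9.183346 ∉ [-1.3, -0.1) → out

3, 5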